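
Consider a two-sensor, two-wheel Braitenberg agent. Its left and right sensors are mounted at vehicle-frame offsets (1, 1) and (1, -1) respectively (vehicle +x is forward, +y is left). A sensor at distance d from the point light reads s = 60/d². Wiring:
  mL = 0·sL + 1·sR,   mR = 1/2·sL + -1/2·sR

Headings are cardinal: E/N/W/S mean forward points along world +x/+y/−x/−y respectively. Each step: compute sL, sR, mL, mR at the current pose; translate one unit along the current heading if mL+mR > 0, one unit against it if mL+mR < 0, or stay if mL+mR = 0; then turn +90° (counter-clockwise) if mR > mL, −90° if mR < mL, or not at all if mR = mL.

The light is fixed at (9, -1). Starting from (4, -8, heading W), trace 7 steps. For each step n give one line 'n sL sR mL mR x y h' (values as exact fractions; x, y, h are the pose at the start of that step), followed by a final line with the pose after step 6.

n=0: pose=(4,-8,W); sL=3/5, sR=5/6; mL=5/6, mR=-7/60; mL+mR=43/60 → advance +1; mR−mL=-19/20 → turn -1·90°
n=1: pose=(3,-8,N); sL=12/17, sR=60/61; mL=60/61, mR=-144/1037; mL+mR=876/1037 → advance +1; mR−mL=-1164/1037 → turn -1·90°
n=2: pose=(3,-7,E); sL=6/5, sR=30/37; mL=30/37, mR=36/185; mL+mR=186/185 → advance +1; mR−mL=-114/185 → turn -1·90°
n=3: pose=(4,-7,S); sL=12/13, sR=12/17; mL=12/17, mR=24/221; mL+mR=180/221 → advance +1; mR−mL=-132/221 → turn -1·90°
n=4: pose=(4,-8,W); sL=3/5, sR=5/6; mL=5/6, mR=-7/60; mL+mR=43/60 → advance +1; mR−mL=-19/20 → turn -1·90°
n=5: pose=(3,-8,N); sL=12/17, sR=60/61; mL=60/61, mR=-144/1037; mL+mR=876/1037 → advance +1; mR−mL=-1164/1037 → turn -1·90°
n=6: pose=(3,-7,E); sL=6/5, sR=30/37; mL=30/37, mR=36/185; mL+mR=186/185 → advance +1; mR−mL=-114/185 → turn -1·90°

0 3/5 5/6 5/6 -7/60 4 -8 W
1 12/17 60/61 60/61 -144/1037 3 -8 N
2 6/5 30/37 30/37 36/185 3 -7 E
3 12/13 12/17 12/17 24/221 4 -7 S
4 3/5 5/6 5/6 -7/60 4 -8 W
5 12/17 60/61 60/61 -144/1037 3 -8 N
6 6/5 30/37 30/37 36/185 3 -7 E
final 4 -7 S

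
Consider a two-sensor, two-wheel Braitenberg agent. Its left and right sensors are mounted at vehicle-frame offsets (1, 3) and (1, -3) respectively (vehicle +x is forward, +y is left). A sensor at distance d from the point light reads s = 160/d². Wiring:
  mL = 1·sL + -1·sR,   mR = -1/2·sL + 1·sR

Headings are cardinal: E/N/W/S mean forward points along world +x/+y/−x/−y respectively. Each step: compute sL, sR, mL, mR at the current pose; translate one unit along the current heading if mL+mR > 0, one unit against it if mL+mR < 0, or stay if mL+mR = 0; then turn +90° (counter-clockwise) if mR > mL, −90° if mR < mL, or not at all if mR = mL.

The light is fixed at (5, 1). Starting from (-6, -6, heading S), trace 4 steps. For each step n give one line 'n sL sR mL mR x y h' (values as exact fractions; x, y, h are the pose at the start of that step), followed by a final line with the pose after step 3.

n=0: pose=(-6,-6,S); sL=5/4, sR=8/13; mL=33/52, mR=-1/104; mL+mR=5/8 → advance +1; mR−mL=-67/104 → turn -1·90°
n=1: pose=(-6,-7,W); sL=32/53, sR=160/169; mL=-3072/8957, mR=5776/8957; mL+mR=16/53 → advance +1; mR−mL=8848/8957 → turn +1·90°
n=2: pose=(-7,-7,S); sL=80/81, sR=80/153; mL=640/1377, mR=40/1377; mL+mR=40/81 → advance +1; mR−mL=-200/459 → turn -1·90°
n=3: pose=(-7,-8,W); sL=160/313, sR=32/41; mL=-3456/12833, mR=6736/12833; mL+mR=80/313 → advance +1; mR−mL=10192/12833 → turn +1·90°

0 5/4 8/13 33/52 -1/104 -6 -6 S
1 32/53 160/169 -3072/8957 5776/8957 -6 -7 W
2 80/81 80/153 640/1377 40/1377 -7 -7 S
3 160/313 32/41 -3456/12833 6736/12833 -7 -8 W
final -8 -8 S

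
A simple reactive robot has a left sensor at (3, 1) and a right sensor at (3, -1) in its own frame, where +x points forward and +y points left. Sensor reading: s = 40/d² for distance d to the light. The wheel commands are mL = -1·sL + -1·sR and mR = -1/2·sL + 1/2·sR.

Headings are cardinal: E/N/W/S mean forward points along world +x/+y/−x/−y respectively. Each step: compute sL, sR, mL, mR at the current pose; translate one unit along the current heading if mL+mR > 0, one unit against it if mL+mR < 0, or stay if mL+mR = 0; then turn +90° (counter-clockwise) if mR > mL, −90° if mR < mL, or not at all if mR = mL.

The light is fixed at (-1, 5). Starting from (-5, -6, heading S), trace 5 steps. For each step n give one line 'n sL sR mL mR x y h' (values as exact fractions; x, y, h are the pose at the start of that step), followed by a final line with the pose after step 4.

0 8/41 40/221 -3408/9061 -64/9061 -5 -6 S
1 20/41 20/61 -2040/2501 -200/2501 -5 -5 E
2 8/17 8/13 -240/221 16/221 -6 -5 N
3 5/26 10/41 -465/1066 55/2132 -6 -6 W
4 8/41 40/221 -3408/9061 -64/9061 -5 -6 S
final -5 -5 E

n=0: pose=(-5,-6,S); sL=8/41, sR=40/221; mL=-3408/9061, mR=-64/9061; mL+mR=-3472/9061 → advance -1; mR−mL=3344/9061 → turn +1·90°
n=1: pose=(-5,-5,E); sL=20/41, sR=20/61; mL=-2040/2501, mR=-200/2501; mL+mR=-2240/2501 → advance -1; mR−mL=1840/2501 → turn +1·90°
n=2: pose=(-6,-5,N); sL=8/17, sR=8/13; mL=-240/221, mR=16/221; mL+mR=-224/221 → advance -1; mR−mL=256/221 → turn +1·90°
n=3: pose=(-6,-6,W); sL=5/26, sR=10/41; mL=-465/1066, mR=55/2132; mL+mR=-875/2132 → advance -1; mR−mL=985/2132 → turn +1·90°
n=4: pose=(-5,-6,S); sL=8/41, sR=40/221; mL=-3408/9061, mR=-64/9061; mL+mR=-3472/9061 → advance -1; mR−mL=3344/9061 → turn +1·90°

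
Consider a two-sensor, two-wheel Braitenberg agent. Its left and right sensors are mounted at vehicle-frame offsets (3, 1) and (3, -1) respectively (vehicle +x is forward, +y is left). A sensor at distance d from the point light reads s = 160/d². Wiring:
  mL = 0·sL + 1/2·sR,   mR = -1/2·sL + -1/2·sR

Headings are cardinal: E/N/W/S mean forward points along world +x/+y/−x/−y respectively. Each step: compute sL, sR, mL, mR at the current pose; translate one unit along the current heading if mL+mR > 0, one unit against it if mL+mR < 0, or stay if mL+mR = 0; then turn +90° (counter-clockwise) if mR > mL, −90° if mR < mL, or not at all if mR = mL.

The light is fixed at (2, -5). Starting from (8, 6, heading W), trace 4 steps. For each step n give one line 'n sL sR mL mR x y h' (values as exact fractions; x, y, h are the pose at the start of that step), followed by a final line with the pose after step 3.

0 160/109 160/153 80/153 -20960/16677 8 6 W
1 20/29 8/13 4/13 -246/377 9 6 N
2 160/221 160/181 80/181 -32160/40001 9 5 E
3 80/49 80/37 40/37 -3440/1813 8 5 S
final 8 6 W

n=0: pose=(8,6,W); sL=160/109, sR=160/153; mL=80/153, mR=-20960/16677; mL+mR=-80/109 → advance -1; mR−mL=-29680/16677 → turn -1·90°
n=1: pose=(9,6,N); sL=20/29, sR=8/13; mL=4/13, mR=-246/377; mL+mR=-10/29 → advance -1; mR−mL=-362/377 → turn -1·90°
n=2: pose=(9,5,E); sL=160/221, sR=160/181; mL=80/181, mR=-32160/40001; mL+mR=-80/221 → advance -1; mR−mL=-49840/40001 → turn -1·90°
n=3: pose=(8,5,S); sL=80/49, sR=80/37; mL=40/37, mR=-3440/1813; mL+mR=-40/49 → advance -1; mR−mL=-5400/1813 → turn -1·90°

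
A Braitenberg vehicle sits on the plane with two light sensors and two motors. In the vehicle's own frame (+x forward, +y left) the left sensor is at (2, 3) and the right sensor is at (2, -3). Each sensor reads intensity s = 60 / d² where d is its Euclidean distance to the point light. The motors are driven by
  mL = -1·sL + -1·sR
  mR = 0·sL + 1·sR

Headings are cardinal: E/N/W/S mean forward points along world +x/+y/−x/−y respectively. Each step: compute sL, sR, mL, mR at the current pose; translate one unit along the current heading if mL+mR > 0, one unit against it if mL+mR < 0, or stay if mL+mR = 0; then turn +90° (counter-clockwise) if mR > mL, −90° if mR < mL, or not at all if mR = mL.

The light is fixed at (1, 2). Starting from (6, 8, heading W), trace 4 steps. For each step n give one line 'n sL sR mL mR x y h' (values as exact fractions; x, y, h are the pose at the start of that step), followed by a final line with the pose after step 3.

n=0: pose=(6,8,W); sL=10/3, sR=2/3; mL=-4, mR=2/3; mL+mR=-10/3 → advance -1; mR−mL=14/3 → turn +1·90°
n=1: pose=(7,8,S); sL=60/97, sR=12/5; mL=-1464/485, mR=12/5; mL+mR=-60/97 → advance -1; mR−mL=2628/485 → turn +1·90°
n=2: pose=(7,9,E); sL=15/41, sR=3/4; mL=-183/164, mR=3/4; mL+mR=-15/41 → advance -1; mR−mL=153/82 → turn +1·90°
n=3: pose=(6,9,N); sL=12/17, sR=12/29; mL=-552/493, mR=12/29; mL+mR=-12/17 → advance -1; mR−mL=756/493 → turn +1·90°

0 10/3 2/3 -4 2/3 6 8 W
1 60/97 12/5 -1464/485 12/5 7 8 S
2 15/41 3/4 -183/164 3/4 7 9 E
3 12/17 12/29 -552/493 12/29 6 9 N
final 6 8 W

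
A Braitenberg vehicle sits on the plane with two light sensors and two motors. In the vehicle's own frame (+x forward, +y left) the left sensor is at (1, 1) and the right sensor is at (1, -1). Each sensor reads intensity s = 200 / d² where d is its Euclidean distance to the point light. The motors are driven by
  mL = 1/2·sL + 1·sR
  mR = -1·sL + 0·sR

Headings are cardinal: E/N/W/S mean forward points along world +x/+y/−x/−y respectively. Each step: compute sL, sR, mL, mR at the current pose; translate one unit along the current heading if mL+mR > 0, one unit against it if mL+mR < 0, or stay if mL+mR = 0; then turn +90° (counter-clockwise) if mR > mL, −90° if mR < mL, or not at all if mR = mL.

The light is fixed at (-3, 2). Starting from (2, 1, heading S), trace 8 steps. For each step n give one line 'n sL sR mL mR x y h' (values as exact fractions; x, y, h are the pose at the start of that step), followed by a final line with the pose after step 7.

0 5 10 25/2 -5 2 1 S
1 8 200/17 268/17 -8 2 0 W
2 20 100/13 230/13 -20 1 0 N
3 200/29 200/41 9900/1189 -200/29 1 -1 E
4 50/13 25/4 425/52 -50/13 2 -1 S
5 200/41 8 428/41 -200/41 2 -2 W
6 100/9 100/17 1750/153 -100/9 1 -2 N
7 200/29 200/41 9900/1189 -200/29 1 -1 E
final 2 -1 S

n=0: pose=(2,1,S); sL=5, sR=10; mL=25/2, mR=-5; mL+mR=15/2 → advance +1; mR−mL=-35/2 → turn -1·90°
n=1: pose=(2,0,W); sL=8, sR=200/17; mL=268/17, mR=-8; mL+mR=132/17 → advance +1; mR−mL=-404/17 → turn -1·90°
n=2: pose=(1,0,N); sL=20, sR=100/13; mL=230/13, mR=-20; mL+mR=-30/13 → advance -1; mR−mL=-490/13 → turn -1·90°
n=3: pose=(1,-1,E); sL=200/29, sR=200/41; mL=9900/1189, mR=-200/29; mL+mR=1700/1189 → advance +1; mR−mL=-18100/1189 → turn -1·90°
n=4: pose=(2,-1,S); sL=50/13, sR=25/4; mL=425/52, mR=-50/13; mL+mR=225/52 → advance +1; mR−mL=-625/52 → turn -1·90°
n=5: pose=(2,-2,W); sL=200/41, sR=8; mL=428/41, mR=-200/41; mL+mR=228/41 → advance +1; mR−mL=-628/41 → turn -1·90°
n=6: pose=(1,-2,N); sL=100/9, sR=100/17; mL=1750/153, mR=-100/9; mL+mR=50/153 → advance +1; mR−mL=-1150/51 → turn -1·90°
n=7: pose=(1,-1,E); sL=200/29, sR=200/41; mL=9900/1189, mR=-200/29; mL+mR=1700/1189 → advance +1; mR−mL=-18100/1189 → turn -1·90°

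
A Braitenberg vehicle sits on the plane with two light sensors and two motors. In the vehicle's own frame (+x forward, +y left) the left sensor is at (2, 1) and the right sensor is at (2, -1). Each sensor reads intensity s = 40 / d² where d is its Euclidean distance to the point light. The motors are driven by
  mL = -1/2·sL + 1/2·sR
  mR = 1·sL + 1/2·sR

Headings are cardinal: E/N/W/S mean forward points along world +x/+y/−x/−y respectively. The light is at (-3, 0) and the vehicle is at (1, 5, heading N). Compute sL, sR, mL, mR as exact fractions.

20/29 20/37 -80/1073 1030/1073

left sensor world pos  = (0, 7); dL² = 58
right sensor world pos = (2, 7); dR² = 74
sL = 40/58 = 20/29
sR = 40/74 = 20/37
mL = -1/2·sL + 1/2·sR = -80/1073
mR = 1·sL + 1/2·sR = 1030/1073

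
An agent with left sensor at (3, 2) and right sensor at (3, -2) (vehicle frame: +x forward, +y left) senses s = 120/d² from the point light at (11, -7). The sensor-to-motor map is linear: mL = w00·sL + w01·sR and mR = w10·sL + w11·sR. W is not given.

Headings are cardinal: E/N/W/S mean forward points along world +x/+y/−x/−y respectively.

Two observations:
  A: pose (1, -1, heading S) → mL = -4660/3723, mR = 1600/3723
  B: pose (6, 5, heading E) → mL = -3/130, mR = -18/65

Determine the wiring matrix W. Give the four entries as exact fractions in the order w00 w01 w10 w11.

obs A: pose=(1,-1,S) → sL=120/73, sR=40/51, mL=-4660/3723, mR=1600/3723
obs B: pose=(6,5,E) → sL=3/5, sR=15/13, mL=-3/130, mR=-18/65
sensor matrix S = [[120/73, 40/51], [3/5, 15/13]]; det S = 23008/16133
solve [mL_A; mL_B] = S·[w00; w01] and [mR_A; mR_B] = S·[w10; w11]:
  w00 = -1, w01 = 1/2, w10 = 1/2, w11 = -1/2

-1 1/2 1/2 -1/2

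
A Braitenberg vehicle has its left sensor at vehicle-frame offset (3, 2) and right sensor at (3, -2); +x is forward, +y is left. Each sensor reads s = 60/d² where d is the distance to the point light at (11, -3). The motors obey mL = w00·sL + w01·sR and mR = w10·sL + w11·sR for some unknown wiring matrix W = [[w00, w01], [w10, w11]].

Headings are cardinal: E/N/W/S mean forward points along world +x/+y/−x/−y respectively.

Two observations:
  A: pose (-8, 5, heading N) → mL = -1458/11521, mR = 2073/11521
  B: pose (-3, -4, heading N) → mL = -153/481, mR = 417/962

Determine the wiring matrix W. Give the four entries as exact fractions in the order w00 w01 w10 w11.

obs A: pose=(-8,5,N) → sL=30/281, sR=6/41, mL=-1458/11521, mR=2073/11521
obs B: pose=(-3,-4,N) → sL=3/13, sR=15/37, mL=-153/481, mR=417/962
sensor matrix S = [[30/281, 6/41], [3/13, 15/37]]; det S = 52704/5541601
solve [mL_A; mL_B] = S·[w00; w01] and [mR_A; mR_B] = S·[w10; w11]:
  w00 = -1/2, w01 = -1/2, w10 = 1, w11 = 1/2

-1/2 -1/2 1 1/2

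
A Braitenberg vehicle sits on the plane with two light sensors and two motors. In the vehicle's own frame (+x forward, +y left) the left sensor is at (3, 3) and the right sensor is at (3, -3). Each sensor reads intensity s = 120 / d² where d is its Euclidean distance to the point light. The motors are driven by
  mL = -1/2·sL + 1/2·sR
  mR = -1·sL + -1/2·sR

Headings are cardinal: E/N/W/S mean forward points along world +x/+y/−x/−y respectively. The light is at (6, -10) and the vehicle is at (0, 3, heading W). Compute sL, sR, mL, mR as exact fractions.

120/181 120/337 -9360/60997 -51300/60997

left sensor world pos  = (-3, 0); dL² = 181
right sensor world pos = (-3, 6); dR² = 337
sL = 120/181 = 120/181
sR = 120/337 = 120/337
mL = -1/2·sL + 1/2·sR = -9360/60997
mR = -1·sL + -1/2·sR = -51300/60997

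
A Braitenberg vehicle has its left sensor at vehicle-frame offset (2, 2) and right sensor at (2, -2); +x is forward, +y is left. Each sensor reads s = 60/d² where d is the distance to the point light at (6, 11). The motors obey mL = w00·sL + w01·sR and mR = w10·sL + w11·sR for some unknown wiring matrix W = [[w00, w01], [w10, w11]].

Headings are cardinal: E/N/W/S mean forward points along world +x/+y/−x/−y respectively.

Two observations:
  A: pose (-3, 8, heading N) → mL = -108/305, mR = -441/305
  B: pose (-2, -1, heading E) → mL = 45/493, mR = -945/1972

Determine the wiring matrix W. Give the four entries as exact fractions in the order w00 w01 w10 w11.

1/2 -1/2 -1/2 -1

obs A: pose=(-3,8,N) → sL=30/61, sR=6/5, mL=-108/305, mR=-441/305
obs B: pose=(-2,-1,E) → sL=15/34, sR=15/58, mL=45/493, mR=-945/1972
sensor matrix S = [[30/61, 6/5], [15/34, 15/58]]; det S = -12096/30073
solve [mL_A; mL_B] = S·[w00; w01] and [mR_A; mR_B] = S·[w10; w11]:
  w00 = 1/2, w01 = -1/2, w10 = -1/2, w11 = -1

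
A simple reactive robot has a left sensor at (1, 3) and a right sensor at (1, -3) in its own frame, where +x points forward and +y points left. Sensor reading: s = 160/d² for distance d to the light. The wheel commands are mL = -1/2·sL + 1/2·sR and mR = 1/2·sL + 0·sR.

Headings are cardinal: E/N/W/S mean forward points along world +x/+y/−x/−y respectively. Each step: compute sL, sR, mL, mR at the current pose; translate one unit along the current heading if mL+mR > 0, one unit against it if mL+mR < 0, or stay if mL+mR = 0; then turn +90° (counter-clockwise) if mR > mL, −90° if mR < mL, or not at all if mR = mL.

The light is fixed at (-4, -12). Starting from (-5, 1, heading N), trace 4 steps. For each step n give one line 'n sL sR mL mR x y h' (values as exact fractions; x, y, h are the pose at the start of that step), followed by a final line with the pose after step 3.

0 40/53 4/5 6/265 20/53 -5 1 N
1 32/25 160/293 -2688/7325 16/25 -5 2 W
2 16/17 80/97 -96/1649 8/17 -6 2 S
3 160/257 160/101 12480/25957 80/257 -6 1 E
final -5 1 S

n=0: pose=(-5,1,N); sL=40/53, sR=4/5; mL=6/265, mR=20/53; mL+mR=2/5 → advance +1; mR−mL=94/265 → turn +1·90°
n=1: pose=(-5,2,W); sL=32/25, sR=160/293; mL=-2688/7325, mR=16/25; mL+mR=80/293 → advance +1; mR−mL=7376/7325 → turn +1·90°
n=2: pose=(-6,2,S); sL=16/17, sR=80/97; mL=-96/1649, mR=8/17; mL+mR=40/97 → advance +1; mR−mL=872/1649 → turn +1·90°
n=3: pose=(-6,1,E); sL=160/257, sR=160/101; mL=12480/25957, mR=80/257; mL+mR=80/101 → advance +1; mR−mL=-4400/25957 → turn -1·90°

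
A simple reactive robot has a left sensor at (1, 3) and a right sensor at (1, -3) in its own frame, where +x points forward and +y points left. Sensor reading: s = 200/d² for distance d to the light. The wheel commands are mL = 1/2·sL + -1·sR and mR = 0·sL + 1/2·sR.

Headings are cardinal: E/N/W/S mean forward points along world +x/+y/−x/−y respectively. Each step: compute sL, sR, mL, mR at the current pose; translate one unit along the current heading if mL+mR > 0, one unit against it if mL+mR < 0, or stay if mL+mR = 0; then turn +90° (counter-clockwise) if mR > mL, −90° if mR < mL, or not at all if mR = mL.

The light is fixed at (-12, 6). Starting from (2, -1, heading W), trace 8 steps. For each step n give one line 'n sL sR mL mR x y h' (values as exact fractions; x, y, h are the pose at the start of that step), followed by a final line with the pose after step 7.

n=0: pose=(2,-1,W); sL=200/269, sR=40/37; mL=-7060/9953, mR=20/37; mL+mR=-1680/9953 → advance -1; mR−mL=12440/9953 → turn +1·90°
n=1: pose=(3,-1,S); sL=50/97, sR=25/26; mL=-1775/2522, mR=25/52; mL+mR=-1125/5044 → advance -1; mR−mL=5975/5044 → turn +1·90°
n=2: pose=(3,0,E); sL=40/53, sR=200/337; mL=-3860/17861, mR=100/337; mL+mR=1440/17861 → advance +1; mR−mL=9160/17861 → turn +1·90°
n=3: pose=(4,0,N); sL=100/97, sR=100/193; mL=-50/18721, mR=50/193; mL+mR=4800/18721 → advance +1; mR−mL=4900/18721 → turn +1·90°
n=4: pose=(4,1,W); sL=200/289, sR=200/229; mL=-34900/66181, mR=100/229; mL+mR=-6000/66181 → advance -1; mR−mL=63800/66181 → turn +1·90°
n=5: pose=(5,1,S); sL=50/109, sR=25/29; mL=-2000/3161, mR=25/58; mL+mR=-1275/6322 → advance -1; mR−mL=6725/6322 → turn +1·90°
n=6: pose=(5,2,E); sL=8/13, sR=200/373; mL=-1108/4849, mR=100/373; mL+mR=192/4849 → advance +1; mR−mL=2408/4849 → turn +1·90°
n=7: pose=(6,2,N); sL=100/117, sR=4/9; mL=-2/117, mR=2/9; mL+mR=8/39 → advance +1; mR−mL=28/117 → turn +1·90°

0 200/269 40/37 -7060/9953 20/37 2 -1 W
1 50/97 25/26 -1775/2522 25/52 3 -1 S
2 40/53 200/337 -3860/17861 100/337 3 0 E
3 100/97 100/193 -50/18721 50/193 4 0 N
4 200/289 200/229 -34900/66181 100/229 4 1 W
5 50/109 25/29 -2000/3161 25/58 5 1 S
6 8/13 200/373 -1108/4849 100/373 5 2 E
7 100/117 4/9 -2/117 2/9 6 2 N
final 6 3 W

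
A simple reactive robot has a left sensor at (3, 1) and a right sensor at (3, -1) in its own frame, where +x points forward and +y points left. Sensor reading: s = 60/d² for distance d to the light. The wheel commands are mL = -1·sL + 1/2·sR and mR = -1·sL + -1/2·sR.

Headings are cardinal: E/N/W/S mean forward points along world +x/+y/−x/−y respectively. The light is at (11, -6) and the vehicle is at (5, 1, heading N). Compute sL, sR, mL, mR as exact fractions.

left sensor world pos  = (4, 4); dL² = 149
right sensor world pos = (6, 4); dR² = 125
sL = 60/149 = 60/149
sR = 60/125 = 12/25
mL = -1·sL + 1/2·sR = -606/3725
mR = -1·sL + -1/2·sR = -2394/3725

60/149 12/25 -606/3725 -2394/3725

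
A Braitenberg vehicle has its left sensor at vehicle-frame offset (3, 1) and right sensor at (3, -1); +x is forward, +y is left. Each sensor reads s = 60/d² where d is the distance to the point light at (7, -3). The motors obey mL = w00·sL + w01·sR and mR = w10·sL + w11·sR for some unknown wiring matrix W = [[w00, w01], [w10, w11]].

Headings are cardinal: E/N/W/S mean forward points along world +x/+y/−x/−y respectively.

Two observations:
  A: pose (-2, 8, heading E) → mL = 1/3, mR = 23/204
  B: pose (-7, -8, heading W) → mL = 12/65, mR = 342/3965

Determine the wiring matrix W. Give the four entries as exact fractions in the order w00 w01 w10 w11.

1 0 1 -1/2

obs A: pose=(-2,8,E) → sL=1/3, sR=15/34, mL=1/3, mR=23/204
obs B: pose=(-7,-8,W) → sL=12/65, sR=12/61, mL=12/65, mR=342/3965
sensor matrix S = [[1/3, 15/34], [12/65, 12/61]]; det S = -214/13481
solve [mL_A; mL_B] = S·[w00; w01] and [mR_A; mR_B] = S·[w10; w11]:
  w00 = 1, w01 = 0, w10 = 1, w11 = -1/2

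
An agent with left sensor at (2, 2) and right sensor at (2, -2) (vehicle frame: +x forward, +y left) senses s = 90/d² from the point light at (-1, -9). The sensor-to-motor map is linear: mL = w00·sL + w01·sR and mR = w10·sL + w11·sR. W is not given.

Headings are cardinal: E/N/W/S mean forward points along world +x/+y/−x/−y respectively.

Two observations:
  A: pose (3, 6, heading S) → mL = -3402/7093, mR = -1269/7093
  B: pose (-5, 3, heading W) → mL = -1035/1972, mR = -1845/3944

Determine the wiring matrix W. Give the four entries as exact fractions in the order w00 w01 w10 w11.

-1/2 -1/2 -1 1/2

obs A: pose=(3,6,S) → sL=18/41, sR=90/173, mL=-3402/7093, mR=-1269/7093
obs B: pose=(-5,3,W) → sL=45/68, sR=45/116, mL=-1035/1972, mR=-1845/3944
sensor matrix S = [[18/41, 90/173], [45/68, 45/116]]; det S = -608310/3496849
solve [mL_A; mL_B] = S·[w00; w01] and [mR_A; mR_B] = S·[w10; w11]:
  w00 = -1/2, w01 = -1/2, w10 = -1, w11 = 1/2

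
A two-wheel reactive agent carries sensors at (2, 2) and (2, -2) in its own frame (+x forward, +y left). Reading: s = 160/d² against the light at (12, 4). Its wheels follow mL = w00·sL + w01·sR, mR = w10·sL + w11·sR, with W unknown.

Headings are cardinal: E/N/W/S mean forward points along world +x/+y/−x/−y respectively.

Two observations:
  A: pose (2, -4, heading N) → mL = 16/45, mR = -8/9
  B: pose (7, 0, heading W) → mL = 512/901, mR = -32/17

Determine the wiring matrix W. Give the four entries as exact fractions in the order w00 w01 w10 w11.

obs A: pose=(2,-4,N) → sL=8/9, sR=8/5, mL=16/45, mR=-8/9
obs B: pose=(7,0,W) → sL=32/17, sR=160/53, mL=512/901, mR=-32/17
sensor matrix S = [[8/9, 8/5], [32/17, 160/53]]; det S = -13312/40545
solve [mL_A; mL_B] = S·[w00; w01] and [mR_A; mR_B] = S·[w10; w11]:
  w00 = -1/2, w01 = 1/2, w10 = -1, w11 = 0

-1/2 1/2 -1 0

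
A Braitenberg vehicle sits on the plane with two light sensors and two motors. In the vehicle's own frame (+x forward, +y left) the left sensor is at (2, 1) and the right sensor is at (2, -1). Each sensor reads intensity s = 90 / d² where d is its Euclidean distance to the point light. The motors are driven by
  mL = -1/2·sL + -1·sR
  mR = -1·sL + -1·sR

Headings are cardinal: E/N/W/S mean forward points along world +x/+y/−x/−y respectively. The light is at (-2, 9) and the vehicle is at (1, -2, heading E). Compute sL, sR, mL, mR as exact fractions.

left sensor world pos  = (3, -1); dL² = 125
right sensor world pos = (3, -3); dR² = 169
sL = 90/125 = 18/25
sR = 90/169 = 90/169
mL = -1/2·sL + -1·sR = -3771/4225
mR = -1·sL + -1·sR = -5292/4225

18/25 90/169 -3771/4225 -5292/4225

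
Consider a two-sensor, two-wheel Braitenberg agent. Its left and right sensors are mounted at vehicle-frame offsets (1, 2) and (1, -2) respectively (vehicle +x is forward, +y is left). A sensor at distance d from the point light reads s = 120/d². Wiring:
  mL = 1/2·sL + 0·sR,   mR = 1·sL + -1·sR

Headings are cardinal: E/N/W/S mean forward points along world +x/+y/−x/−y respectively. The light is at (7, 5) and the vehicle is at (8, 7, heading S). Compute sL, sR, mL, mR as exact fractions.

left sensor world pos  = (10, 6); dL² = 10
right sensor world pos = (6, 6); dR² = 2
sL = 120/10 = 12
sR = 120/2 = 60
mL = 1/2·sL + 0·sR = 6
mR = 1·sL + -1·sR = -48

12 60 6 -48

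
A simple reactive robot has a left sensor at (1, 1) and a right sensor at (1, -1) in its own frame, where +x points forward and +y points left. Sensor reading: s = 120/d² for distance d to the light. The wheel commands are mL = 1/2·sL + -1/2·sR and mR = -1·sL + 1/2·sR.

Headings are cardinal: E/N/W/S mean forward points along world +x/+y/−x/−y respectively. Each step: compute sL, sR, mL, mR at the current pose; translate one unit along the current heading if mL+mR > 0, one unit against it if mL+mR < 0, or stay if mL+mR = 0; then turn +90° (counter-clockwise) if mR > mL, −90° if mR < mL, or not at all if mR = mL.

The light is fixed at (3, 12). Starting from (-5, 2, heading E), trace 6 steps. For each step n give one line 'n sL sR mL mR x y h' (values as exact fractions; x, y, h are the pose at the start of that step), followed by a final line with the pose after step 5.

n=0: pose=(-5,2,E); sL=12/13, sR=12/17; mL=24/221, mR=-126/221; mL+mR=-6/13 → advance -1; mR−mL=-150/221 → turn -1·90°
n=1: pose=(-6,2,S); sL=24/37, sR=120/221; mL=432/8177, mR=-3084/8177; mL+mR=-12/37 → advance -1; mR−mL=-3516/8177 → turn -1·90°
n=2: pose=(-6,3,W); sL=3/5, sR=30/41; mL=-27/410, mR=-48/205; mL+mR=-3/10 → advance -1; mR−mL=-69/410 → turn -1·90°
n=3: pose=(-5,3,N); sL=24/29, sR=120/113; mL=-384/3277, mR=-972/3277; mL+mR=-12/29 → advance -1; mR−mL=-588/3277 → turn -1·90°
n=4: pose=(-5,2,E); sL=12/13, sR=12/17; mL=24/221, mR=-126/221; mL+mR=-6/13 → advance -1; mR−mL=-150/221 → turn -1·90°
n=5: pose=(-6,2,S); sL=24/37, sR=120/221; mL=432/8177, mR=-3084/8177; mL+mR=-12/37 → advance -1; mR−mL=-3516/8177 → turn -1·90°

0 12/13 12/17 24/221 -126/221 -5 2 E
1 24/37 120/221 432/8177 -3084/8177 -6 2 S
2 3/5 30/41 -27/410 -48/205 -6 3 W
3 24/29 120/113 -384/3277 -972/3277 -5 3 N
4 12/13 12/17 24/221 -126/221 -5 2 E
5 24/37 120/221 432/8177 -3084/8177 -6 2 S
final -6 3 W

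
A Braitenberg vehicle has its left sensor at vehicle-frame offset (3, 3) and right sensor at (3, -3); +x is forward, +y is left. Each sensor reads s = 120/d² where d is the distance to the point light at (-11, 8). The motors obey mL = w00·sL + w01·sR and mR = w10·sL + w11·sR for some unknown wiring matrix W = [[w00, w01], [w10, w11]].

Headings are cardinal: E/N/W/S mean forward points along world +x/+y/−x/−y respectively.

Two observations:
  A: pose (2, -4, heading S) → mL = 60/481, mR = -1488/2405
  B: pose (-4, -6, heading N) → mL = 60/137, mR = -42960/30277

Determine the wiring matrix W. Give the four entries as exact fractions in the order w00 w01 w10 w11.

1/2 0 -1 -1

obs A: pose=(2,-4,S) → sL=120/481, sR=24/65, mL=60/481, mR=-1488/2405
obs B: pose=(-4,-6,N) → sL=120/137, sR=120/221, mL=60/137, mR=-42960/30277
sensor matrix S = [[120/481, 24/65], [120/137, 120/221]]; det S = -2737152/14563237
solve [mL_A; mL_B] = S·[w00; w01] and [mR_A; mR_B] = S·[w10; w11]:
  w00 = 1/2, w01 = 0, w10 = -1, w11 = -1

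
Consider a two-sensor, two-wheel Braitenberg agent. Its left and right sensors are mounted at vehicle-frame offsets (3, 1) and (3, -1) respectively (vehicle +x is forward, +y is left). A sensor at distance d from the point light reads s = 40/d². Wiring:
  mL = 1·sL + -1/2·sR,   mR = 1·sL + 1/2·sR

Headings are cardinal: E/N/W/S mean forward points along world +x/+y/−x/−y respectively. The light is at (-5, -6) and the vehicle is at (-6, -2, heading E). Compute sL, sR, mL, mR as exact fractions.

left sensor world pos  = (-3, -1); dL² = 29
right sensor world pos = (-3, -3); dR² = 13
sL = 40/29 = 40/29
sR = 40/13 = 40/13
mL = 1·sL + -1/2·sR = -60/377
mR = 1·sL + 1/2·sR = 1100/377

40/29 40/13 -60/377 1100/377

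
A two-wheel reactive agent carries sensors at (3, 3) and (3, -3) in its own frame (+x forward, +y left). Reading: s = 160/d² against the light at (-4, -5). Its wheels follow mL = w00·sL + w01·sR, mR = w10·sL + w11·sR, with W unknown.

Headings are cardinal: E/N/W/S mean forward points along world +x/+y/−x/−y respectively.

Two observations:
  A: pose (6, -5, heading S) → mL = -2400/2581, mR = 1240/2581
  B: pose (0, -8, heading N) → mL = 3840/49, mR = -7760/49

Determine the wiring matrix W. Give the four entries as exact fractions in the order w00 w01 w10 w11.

obs A: pose=(6,-5,S) → sL=80/89, sR=80/29, mL=-2400/2581, mR=1240/2581
obs B: pose=(0,-8,N) → sL=160, sR=160/49, mL=3840/49, mR=-7760/49
sensor matrix S = [[80/89, 80/29], [160, 160/49]]; det S = -55449600/126469
solve [mL_A; mL_B] = S·[w00; w01] and [mR_A; mR_B] = S·[w10; w11]:
  w00 = 1/2, w01 = -1/2, w10 = -1, w11 = 1/2

1/2 -1/2 -1 1/2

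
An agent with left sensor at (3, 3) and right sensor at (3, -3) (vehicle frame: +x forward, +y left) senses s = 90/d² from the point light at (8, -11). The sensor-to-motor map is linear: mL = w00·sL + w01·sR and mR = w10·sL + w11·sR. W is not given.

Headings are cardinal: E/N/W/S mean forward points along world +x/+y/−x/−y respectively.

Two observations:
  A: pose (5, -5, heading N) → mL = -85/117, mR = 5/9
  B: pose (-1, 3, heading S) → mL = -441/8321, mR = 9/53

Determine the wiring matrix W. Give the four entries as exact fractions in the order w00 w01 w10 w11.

obs A: pose=(5,-5,N) → sL=10/13, sR=10/9, mL=-85/117, mR=5/9
obs B: pose=(-1,3,S) → sL=90/157, sR=18/53, mL=-441/8321, mR=9/53
sensor matrix S = [[10/13, 10/9], [90/157, 18/53]]; det S = -40640/108173
solve [mL_A; mL_B] = S·[w00; w01] and [mR_A; mR_B] = S·[w10; w11]:
  w00 = 1/2, w01 = -1, w10 = 0, w11 = 1/2

1/2 -1 0 1/2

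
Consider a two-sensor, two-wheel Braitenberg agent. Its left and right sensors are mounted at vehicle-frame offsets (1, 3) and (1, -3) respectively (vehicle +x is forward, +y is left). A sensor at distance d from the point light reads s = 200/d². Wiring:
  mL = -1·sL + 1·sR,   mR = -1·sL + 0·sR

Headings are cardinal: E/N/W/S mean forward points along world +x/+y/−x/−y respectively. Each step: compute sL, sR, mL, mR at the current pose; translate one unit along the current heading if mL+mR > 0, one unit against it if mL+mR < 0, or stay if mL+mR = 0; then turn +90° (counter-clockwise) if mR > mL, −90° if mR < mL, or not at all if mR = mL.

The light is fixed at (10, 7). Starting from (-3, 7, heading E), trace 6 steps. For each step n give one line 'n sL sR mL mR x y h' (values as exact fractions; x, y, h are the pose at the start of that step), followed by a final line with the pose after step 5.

0 200/153 200/153 0 -200/153 -3 7 E
1 100/61 20/29 -1680/1769 -100/61 -4 7 S
2 200/229 200/241 -2400/55189 -200/229 -4 8 W
3 10/13 25/13 15/13 -10/13 -3 8 N
4 200/169 40/29 960/4901 -200/169 -3 9 E
5 100/61 20/29 -1680/1769 -100/61 -4 9 S
final -4 10 W

n=0: pose=(-3,7,E); sL=200/153, sR=200/153; mL=0, mR=-200/153; mL+mR=-200/153 → advance -1; mR−mL=-200/153 → turn -1·90°
n=1: pose=(-4,7,S); sL=100/61, sR=20/29; mL=-1680/1769, mR=-100/61; mL+mR=-4580/1769 → advance -1; mR−mL=-20/29 → turn -1·90°
n=2: pose=(-4,8,W); sL=200/229, sR=200/241; mL=-2400/55189, mR=-200/229; mL+mR=-50600/55189 → advance -1; mR−mL=-200/241 → turn -1·90°
n=3: pose=(-3,8,N); sL=10/13, sR=25/13; mL=15/13, mR=-10/13; mL+mR=5/13 → advance +1; mR−mL=-25/13 → turn -1·90°
n=4: pose=(-3,9,E); sL=200/169, sR=40/29; mL=960/4901, mR=-200/169; mL+mR=-4840/4901 → advance -1; mR−mL=-40/29 → turn -1·90°
n=5: pose=(-4,9,S); sL=100/61, sR=20/29; mL=-1680/1769, mR=-100/61; mL+mR=-4580/1769 → advance -1; mR−mL=-20/29 → turn -1·90°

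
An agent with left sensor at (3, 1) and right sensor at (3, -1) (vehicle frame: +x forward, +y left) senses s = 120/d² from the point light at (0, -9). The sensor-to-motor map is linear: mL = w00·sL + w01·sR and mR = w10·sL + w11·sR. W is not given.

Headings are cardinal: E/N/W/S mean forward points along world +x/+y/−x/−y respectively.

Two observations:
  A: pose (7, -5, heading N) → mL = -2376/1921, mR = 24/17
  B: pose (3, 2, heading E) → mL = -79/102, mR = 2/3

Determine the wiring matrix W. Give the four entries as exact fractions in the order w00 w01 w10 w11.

-1/2 -1/2 1 0

obs A: pose=(7,-5,N) → sL=24/17, sR=120/113, mL=-2376/1921, mR=24/17
obs B: pose=(3,2,E) → sL=2/3, sR=15/17, mL=-79/102, mR=2/3
sensor matrix S = [[24/17, 120/113], [2/3, 15/17]]; det S = 17560/32657
solve [mL_A; mL_B] = S·[w00; w01] and [mR_A; mR_B] = S·[w10; w11]:
  w00 = -1/2, w01 = -1/2, w10 = 1, w11 = 0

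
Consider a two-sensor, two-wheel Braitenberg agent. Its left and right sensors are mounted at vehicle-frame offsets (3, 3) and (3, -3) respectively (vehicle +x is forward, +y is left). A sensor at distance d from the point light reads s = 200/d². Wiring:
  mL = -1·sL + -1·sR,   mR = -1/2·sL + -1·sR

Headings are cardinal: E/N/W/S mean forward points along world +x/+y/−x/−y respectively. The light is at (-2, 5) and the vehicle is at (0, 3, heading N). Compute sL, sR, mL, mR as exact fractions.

left sensor world pos  = (-3, 6); dL² = 2
right sensor world pos = (3, 6); dR² = 26
sL = 200/2 = 100
sR = 200/26 = 100/13
mL = -1·sL + -1·sR = -1400/13
mR = -1/2·sL + -1·sR = -750/13

100 100/13 -1400/13 -750/13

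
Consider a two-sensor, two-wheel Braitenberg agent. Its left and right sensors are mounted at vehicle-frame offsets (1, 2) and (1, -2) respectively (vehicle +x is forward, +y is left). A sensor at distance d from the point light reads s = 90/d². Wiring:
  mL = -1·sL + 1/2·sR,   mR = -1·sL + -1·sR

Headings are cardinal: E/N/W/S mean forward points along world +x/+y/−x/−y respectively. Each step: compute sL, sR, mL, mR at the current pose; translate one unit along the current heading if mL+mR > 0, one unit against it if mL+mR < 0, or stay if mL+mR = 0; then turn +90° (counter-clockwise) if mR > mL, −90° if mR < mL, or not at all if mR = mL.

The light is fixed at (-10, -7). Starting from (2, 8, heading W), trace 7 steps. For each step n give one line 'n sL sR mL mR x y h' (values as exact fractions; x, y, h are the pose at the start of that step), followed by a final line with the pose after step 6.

n=0: pose=(2,8,W); sL=9/29, sR=9/41; mL=-477/2378, mR=-630/1189; mL+mR=-1737/2378 → advance -1; mR−mL=-27/82 → turn -1·90°
n=1: pose=(3,8,N); sL=90/377, sR=90/481; mL=-2025/13949, mR=-5940/13949; mL+mR=-7965/13949 → advance -1; mR−mL=-135/481 → turn -1·90°
n=2: pose=(3,7,E); sL=45/226, sR=9/34; mL=-513/7684, mR=-891/1921; mL+mR=-4077/7684 → advance -1; mR−mL=-27/68 → turn -1·90°
n=3: pose=(2,7,S); sL=18/73, sR=90/269; mL=-1557/19637, mR=-11412/19637; mL+mR=-12969/19637 → advance -1; mR−mL=-135/269 → turn -1·90°
n=4: pose=(2,8,W); sL=9/29, sR=9/41; mL=-477/2378, mR=-630/1189; mL+mR=-1737/2378 → advance -1; mR−mL=-27/82 → turn -1·90°
n=5: pose=(3,8,N); sL=90/377, sR=90/481; mL=-2025/13949, mR=-5940/13949; mL+mR=-7965/13949 → advance -1; mR−mL=-135/481 → turn -1·90°
n=6: pose=(3,7,E); sL=45/226, sR=9/34; mL=-513/7684, mR=-891/1921; mL+mR=-4077/7684 → advance -1; mR−mL=-27/68 → turn -1·90°

0 9/29 9/41 -477/2378 -630/1189 2 8 W
1 90/377 90/481 -2025/13949 -5940/13949 3 8 N
2 45/226 9/34 -513/7684 -891/1921 3 7 E
3 18/73 90/269 -1557/19637 -11412/19637 2 7 S
4 9/29 9/41 -477/2378 -630/1189 2 8 W
5 90/377 90/481 -2025/13949 -5940/13949 3 8 N
6 45/226 9/34 -513/7684 -891/1921 3 7 E
final 2 7 S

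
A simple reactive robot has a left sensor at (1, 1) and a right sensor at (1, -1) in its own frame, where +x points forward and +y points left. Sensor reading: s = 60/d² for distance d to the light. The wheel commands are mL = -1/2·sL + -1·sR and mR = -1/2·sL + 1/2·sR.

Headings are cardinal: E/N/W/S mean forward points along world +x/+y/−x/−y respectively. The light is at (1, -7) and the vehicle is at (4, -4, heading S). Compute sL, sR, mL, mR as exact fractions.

left sensor world pos  = (5, -5); dL² = 20
right sensor world pos = (3, -5); dR² = 8
sL = 60/20 = 3
sR = 60/8 = 15/2
mL = -1/2·sL + -1·sR = -9
mR = -1/2·sL + 1/2·sR = 9/4

3 15/2 -9 9/4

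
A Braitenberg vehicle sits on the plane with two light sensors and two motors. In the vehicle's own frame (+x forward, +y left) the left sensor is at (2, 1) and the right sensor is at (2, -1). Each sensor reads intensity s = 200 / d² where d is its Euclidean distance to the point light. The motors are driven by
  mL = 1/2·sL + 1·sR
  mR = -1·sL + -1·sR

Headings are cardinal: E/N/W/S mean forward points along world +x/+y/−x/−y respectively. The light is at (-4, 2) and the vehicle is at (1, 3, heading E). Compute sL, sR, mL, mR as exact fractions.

left sensor world pos  = (3, 4); dL² = 53
right sensor world pos = (3, 2); dR² = 49
sL = 200/53 = 200/53
sR = 200/49 = 200/49
mL = 1/2·sL + 1·sR = 15500/2597
mR = -1·sL + -1·sR = -20400/2597

200/53 200/49 15500/2597 -20400/2597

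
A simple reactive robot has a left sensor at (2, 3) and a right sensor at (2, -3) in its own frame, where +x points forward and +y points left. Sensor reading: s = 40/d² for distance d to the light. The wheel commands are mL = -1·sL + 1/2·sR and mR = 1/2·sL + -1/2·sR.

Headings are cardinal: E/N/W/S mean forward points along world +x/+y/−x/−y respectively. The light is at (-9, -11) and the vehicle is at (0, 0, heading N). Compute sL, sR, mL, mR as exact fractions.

left sensor world pos  = (-3, 2); dL² = 205
right sensor world pos = (3, 2); dR² = 313
sL = 40/205 = 8/41
sR = 40/313 = 40/313
mL = -1·sL + 1/2·sR = -1684/12833
mR = 1/2·sL + -1/2·sR = 432/12833

8/41 40/313 -1684/12833 432/12833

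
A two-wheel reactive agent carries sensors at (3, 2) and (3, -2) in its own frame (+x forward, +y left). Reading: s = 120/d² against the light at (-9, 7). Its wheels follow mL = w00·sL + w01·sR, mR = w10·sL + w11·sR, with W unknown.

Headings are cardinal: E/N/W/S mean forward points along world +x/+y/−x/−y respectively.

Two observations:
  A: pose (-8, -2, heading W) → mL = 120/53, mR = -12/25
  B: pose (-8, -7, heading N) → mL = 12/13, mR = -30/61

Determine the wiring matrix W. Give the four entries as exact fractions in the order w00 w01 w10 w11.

obs A: pose=(-8,-2,W) → sL=24/25, sR=120/53, mL=120/53, mR=-12/25
obs B: pose=(-8,-7,N) → sL=60/61, sR=12/13, mL=12/13, mR=-30/61
sensor matrix S = [[24/25, 120/53], [60/61, 12/13]]; det S = -1408896/1050725
solve [mL_A; mL_B] = S·[w00; w01] and [mR_A; mR_B] = S·[w10; w11]:
  w00 = 0, w01 = 1, w10 = -1/2, w11 = 0

0 1 -1/2 0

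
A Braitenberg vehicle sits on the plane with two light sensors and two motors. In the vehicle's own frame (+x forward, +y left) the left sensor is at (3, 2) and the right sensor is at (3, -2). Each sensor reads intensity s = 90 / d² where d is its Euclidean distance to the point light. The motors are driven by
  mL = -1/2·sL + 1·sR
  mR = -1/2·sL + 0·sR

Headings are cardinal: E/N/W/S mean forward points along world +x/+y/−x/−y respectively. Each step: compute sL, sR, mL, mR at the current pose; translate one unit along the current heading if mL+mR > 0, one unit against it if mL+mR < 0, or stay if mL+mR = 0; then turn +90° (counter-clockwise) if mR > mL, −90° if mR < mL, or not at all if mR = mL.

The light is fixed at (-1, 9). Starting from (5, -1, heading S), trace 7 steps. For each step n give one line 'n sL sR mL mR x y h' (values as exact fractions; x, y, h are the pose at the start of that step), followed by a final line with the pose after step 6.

n=0: pose=(5,-1,S); sL=90/233, sR=18/37; mL=2529/8621, mR=-45/233; mL+mR=864/8621 → advance +1; mR−mL=-18/37 → turn -1·90°
n=1: pose=(5,-2,W); sL=45/89, sR=1; mL=133/178, mR=-45/178; mL+mR=44/89 → advance +1; mR−mL=-1 → turn -1·90°
n=2: pose=(4,-2,N); sL=90/73, sR=90/113; mL=1485/8249, mR=-45/73; mL+mR=-3600/8249 → advance -1; mR−mL=-90/113 → turn -1·90°
n=3: pose=(4,-3,E); sL=45/82, sR=9/26; mL=153/2132, mR=-45/164; mL+mR=-108/533 → advance -1; mR−mL=-9/26 → turn -1·90°
n=4: pose=(3,-3,S); sL=10/29, sR=90/229; mL=1465/6641, mR=-5/29; mL+mR=320/6641 → advance +1; mR−mL=-90/229 → turn -1·90°
n=5: pose=(3,-4,W); sL=45/113, sR=45/61; mL=7425/13786, mR=-45/226; mL+mR=2340/6893 → advance +1; mR−mL=-45/61 → turn -1·90°
n=6: pose=(2,-4,N); sL=90/101, sR=18/25; mL=693/2525, mR=-45/101; mL+mR=-432/2525 → advance -1; mR−mL=-18/25 → turn -1·90°

0 90/233 18/37 2529/8621 -45/233 5 -1 S
1 45/89 1 133/178 -45/178 5 -2 W
2 90/73 90/113 1485/8249 -45/73 4 -2 N
3 45/82 9/26 153/2132 -45/164 4 -3 E
4 10/29 90/229 1465/6641 -5/29 3 -3 S
5 45/113 45/61 7425/13786 -45/226 3 -4 W
6 90/101 18/25 693/2525 -45/101 2 -4 N
final 2 -5 E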